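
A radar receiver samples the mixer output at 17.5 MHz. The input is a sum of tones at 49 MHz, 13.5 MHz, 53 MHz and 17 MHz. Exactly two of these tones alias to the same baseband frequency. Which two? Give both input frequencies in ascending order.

fs/2 = 8.75 MHz.
49 MHz mod fs = 14 MHz.
14 MHz > fs/2 = 8.75 MHz, folds to fs − 14 MHz = 3.5 MHz.
13.5 MHz > fs/2 = 8.75 MHz, folds to fs − 13.5 MHz = 4 MHz.
53 MHz mod fs = 0.5 MHz.
0.5 MHz ≤ fs/2 = 8.75 MHz, appears at 0.5 MHz.
17 MHz > fs/2 = 8.75 MHz, folds to fs − 17 MHz = 0.5 MHz.
17 MHz and 53 MHz both map to 0.5 MHz.

17 MHz, 53 MHz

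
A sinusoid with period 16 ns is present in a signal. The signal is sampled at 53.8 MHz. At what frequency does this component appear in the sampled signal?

8.7 MHz

T = 16 ns → f = 1/T = 62.5 MHz.
62.5 MHz mod fs = 8.7 MHz.
8.7 MHz ≤ fs/2 = 26.9 MHz, appears at 8.7 MHz.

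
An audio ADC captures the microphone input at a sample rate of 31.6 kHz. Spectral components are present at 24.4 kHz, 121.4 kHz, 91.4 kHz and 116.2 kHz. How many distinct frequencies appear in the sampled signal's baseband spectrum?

fs/2 = 15.8 kHz.
24.4 kHz > fs/2 = 15.8 kHz, folds to fs − 24.4 kHz = 7.2 kHz.
121.4 kHz mod fs = 26.6 kHz.
26.6 kHz > fs/2 = 15.8 kHz, folds to fs − 26.6 kHz = 5 kHz.
91.4 kHz mod fs = 28.2 kHz.
28.2 kHz > fs/2 = 15.8 kHz, folds to fs − 28.2 kHz = 3.4 kHz.
116.2 kHz mod fs = 21.4 kHz.
21.4 kHz > fs/2 = 15.8 kHz, folds to fs − 21.4 kHz = 10.2 kHz.
Distinct values: {3.4 kHz, 5 kHz, 7.2 kHz, 10.2 kHz} → 4.

4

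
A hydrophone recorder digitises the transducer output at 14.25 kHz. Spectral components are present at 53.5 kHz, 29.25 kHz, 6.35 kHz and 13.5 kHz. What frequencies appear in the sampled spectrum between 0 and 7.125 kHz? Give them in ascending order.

0.75 kHz, 3.5 kHz, 6.35 kHz

fs/2 = 7.125 kHz.
53.5 kHz mod fs = 10.75 kHz.
10.75 kHz > fs/2 = 7.125 kHz, folds to fs − 10.75 kHz = 3.5 kHz.
29.25 kHz mod fs = 0.75 kHz.
0.75 kHz ≤ fs/2 = 7.125 kHz, appears at 0.75 kHz.
6.35 kHz ≤ fs/2 = 7.125 kHz, passes unchanged.
13.5 kHz > fs/2 = 7.125 kHz, folds to fs − 13.5 kHz = 0.75 kHz.
Distinct values: {0.75 kHz, 3.5 kHz, 6.35 kHz}.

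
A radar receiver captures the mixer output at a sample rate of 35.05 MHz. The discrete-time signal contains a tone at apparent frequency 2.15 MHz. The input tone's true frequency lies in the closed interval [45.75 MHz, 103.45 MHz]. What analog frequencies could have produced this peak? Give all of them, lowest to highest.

Frequencies that alias to 2.15 MHz are k·fs ± 2.15 MHz for integer k ≥ 0.
k=0: 2.15 MHz.
k=1: 32.9 MHz, 37.2 MHz.
k=2: 67.95 MHz, 72.25 MHz.
k=3: 103 MHz, 107.3 MHz.
k=4: 138.05 MHz, 142.35 MHz.
Within [45.75 MHz, 103.45 MHz]: 67.95 MHz, 72.25 MHz, 103 MHz.

67.95 MHz, 72.25 MHz, 103 MHz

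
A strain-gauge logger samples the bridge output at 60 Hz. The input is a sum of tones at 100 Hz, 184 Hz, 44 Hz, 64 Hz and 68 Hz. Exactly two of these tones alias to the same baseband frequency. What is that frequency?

4 Hz

fs/2 = 30 Hz.
100 Hz mod fs = 40 Hz.
40 Hz > fs/2 = 30 Hz, folds to fs − 40 Hz = 20 Hz.
184 Hz mod fs = 4 Hz.
4 Hz ≤ fs/2 = 30 Hz, appears at 4 Hz.
44 Hz > fs/2 = 30 Hz, folds to fs − 44 Hz = 16 Hz.
64 Hz mod fs = 4 Hz.
4 Hz ≤ fs/2 = 30 Hz, appears at 4 Hz.
68 Hz mod fs = 8 Hz.
8 Hz ≤ fs/2 = 30 Hz, appears at 8 Hz.
64 Hz and 184 Hz both map to 4 Hz.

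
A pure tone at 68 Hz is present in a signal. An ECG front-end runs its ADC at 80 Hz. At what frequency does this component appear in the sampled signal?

12 Hz

68 Hz > fs/2 = 40 Hz, folds to fs − 68 Hz = 12 Hz.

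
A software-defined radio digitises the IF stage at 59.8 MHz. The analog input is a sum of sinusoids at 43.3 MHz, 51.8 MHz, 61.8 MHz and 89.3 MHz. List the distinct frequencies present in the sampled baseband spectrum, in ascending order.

fs/2 = 29.9 MHz.
43.3 MHz > fs/2 = 29.9 MHz, folds to fs − 43.3 MHz = 16.5 MHz.
51.8 MHz > fs/2 = 29.9 MHz, folds to fs − 51.8 MHz = 8 MHz.
61.8 MHz mod fs = 2 MHz.
2 MHz ≤ fs/2 = 29.9 MHz, appears at 2 MHz.
89.3 MHz mod fs = 29.5 MHz.
29.5 MHz ≤ fs/2 = 29.9 MHz, appears at 29.5 MHz.
Distinct values: {2 MHz, 8 MHz, 16.5 MHz, 29.5 MHz}.

2 MHz, 8 MHz, 16.5 MHz, 29.5 MHz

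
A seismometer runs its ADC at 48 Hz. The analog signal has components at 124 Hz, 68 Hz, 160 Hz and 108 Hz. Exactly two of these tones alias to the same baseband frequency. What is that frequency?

20 Hz

fs/2 = 24 Hz.
124 Hz mod fs = 28 Hz.
28 Hz > fs/2 = 24 Hz, folds to fs − 28 Hz = 20 Hz.
68 Hz mod fs = 20 Hz.
20 Hz ≤ fs/2 = 24 Hz, appears at 20 Hz.
160 Hz mod fs = 16 Hz.
16 Hz ≤ fs/2 = 24 Hz, appears at 16 Hz.
108 Hz mod fs = 12 Hz.
12 Hz ≤ fs/2 = 24 Hz, appears at 12 Hz.
68 Hz and 124 Hz both map to 20 Hz.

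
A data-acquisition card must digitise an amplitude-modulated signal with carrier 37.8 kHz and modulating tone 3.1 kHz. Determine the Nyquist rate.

81.8 kHz

AM sidebands sit at fc ± fm = 34.7 kHz and 40.9 kHz.
Highest-frequency component: 40.9 kHz.
Nyquist rate = 2 × 40.9 kHz = 81.8 kHz.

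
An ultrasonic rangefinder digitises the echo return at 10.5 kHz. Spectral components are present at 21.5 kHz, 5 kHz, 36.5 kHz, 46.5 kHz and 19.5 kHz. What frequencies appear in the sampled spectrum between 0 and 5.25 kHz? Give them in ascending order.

fs/2 = 5.25 kHz.
21.5 kHz mod fs = 0.5 kHz.
0.5 kHz ≤ fs/2 = 5.25 kHz, appears at 0.5 kHz.
5 kHz ≤ fs/2 = 5.25 kHz, passes unchanged.
36.5 kHz mod fs = 5 kHz.
5 kHz ≤ fs/2 = 5.25 kHz, appears at 5 kHz.
46.5 kHz mod fs = 4.5 kHz.
4.5 kHz ≤ fs/2 = 5.25 kHz, appears at 4.5 kHz.
19.5 kHz mod fs = 9 kHz.
9 kHz > fs/2 = 5.25 kHz, folds to fs − 9 kHz = 1.5 kHz.
Distinct values: {0.5 kHz, 1.5 kHz, 4.5 kHz, 5 kHz}.

0.5 kHz, 1.5 kHz, 4.5 kHz, 5 kHz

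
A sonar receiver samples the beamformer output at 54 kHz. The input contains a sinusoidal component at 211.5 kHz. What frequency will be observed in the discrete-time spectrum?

211.5 kHz mod fs = 49.5 kHz.
49.5 kHz > fs/2 = 27 kHz, folds to fs − 49.5 kHz = 4.5 kHz.

4.5 kHz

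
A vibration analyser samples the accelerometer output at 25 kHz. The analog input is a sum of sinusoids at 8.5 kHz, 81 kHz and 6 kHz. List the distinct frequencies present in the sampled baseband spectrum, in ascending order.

fs/2 = 12.5 kHz.
8.5 kHz ≤ fs/2 = 12.5 kHz, passes unchanged.
81 kHz mod fs = 6 kHz.
6 kHz ≤ fs/2 = 12.5 kHz, appears at 6 kHz.
6 kHz ≤ fs/2 = 12.5 kHz, passes unchanged.
Distinct values: {6 kHz, 8.5 kHz}.

6 kHz, 8.5 kHz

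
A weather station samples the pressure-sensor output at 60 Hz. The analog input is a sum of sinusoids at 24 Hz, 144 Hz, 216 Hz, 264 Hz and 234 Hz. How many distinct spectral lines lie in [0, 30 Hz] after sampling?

fs/2 = 30 Hz.
24 Hz ≤ fs/2 = 30 Hz, passes unchanged.
144 Hz mod fs = 24 Hz.
24 Hz ≤ fs/2 = 30 Hz, appears at 24 Hz.
216 Hz mod fs = 36 Hz.
36 Hz > fs/2 = 30 Hz, folds to fs − 36 Hz = 24 Hz.
264 Hz mod fs = 24 Hz.
24 Hz ≤ fs/2 = 30 Hz, appears at 24 Hz.
234 Hz mod fs = 54 Hz.
54 Hz > fs/2 = 30 Hz, folds to fs − 54 Hz = 6 Hz.
Distinct values: {6 Hz, 24 Hz} → 2.

2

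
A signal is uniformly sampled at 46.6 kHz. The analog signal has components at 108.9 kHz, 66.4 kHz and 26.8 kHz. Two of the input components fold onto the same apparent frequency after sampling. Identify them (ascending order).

fs/2 = 23.3 kHz.
108.9 kHz mod fs = 15.7 kHz.
15.7 kHz ≤ fs/2 = 23.3 kHz, appears at 15.7 kHz.
66.4 kHz mod fs = 19.8 kHz.
19.8 kHz ≤ fs/2 = 23.3 kHz, appears at 19.8 kHz.
26.8 kHz > fs/2 = 23.3 kHz, folds to fs − 26.8 kHz = 19.8 kHz.
26.8 kHz and 66.4 kHz both map to 19.8 kHz.

26.8 kHz, 66.4 kHz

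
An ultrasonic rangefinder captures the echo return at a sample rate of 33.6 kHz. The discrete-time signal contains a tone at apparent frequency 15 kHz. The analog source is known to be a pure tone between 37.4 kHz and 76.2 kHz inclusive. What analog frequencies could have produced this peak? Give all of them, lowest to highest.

48.6 kHz, 52.2 kHz

Frequencies that alias to 15 kHz are k·fs ± 15 kHz for integer k ≥ 0.
k=0: 15 kHz.
k=1: 18.6 kHz, 48.6 kHz.
k=2: 52.2 kHz, 82.2 kHz.
k=3: 85.8 kHz, 115.8 kHz.
Within [37.4 kHz, 76.2 kHz]: 48.6 kHz, 52.2 kHz.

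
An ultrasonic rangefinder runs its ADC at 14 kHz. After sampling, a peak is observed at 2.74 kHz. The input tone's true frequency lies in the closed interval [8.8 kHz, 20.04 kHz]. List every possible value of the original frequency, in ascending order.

11.26 kHz, 16.74 kHz

Frequencies that alias to 2.74 kHz are k·fs ± 2.74 kHz for integer k ≥ 0.
k=0: 2.74 kHz.
k=1: 11.26 kHz, 16.74 kHz.
k=2: 25.26 kHz, 30.74 kHz.
Within [8.8 kHz, 20.04 kHz]: 11.26 kHz, 16.74 kHz.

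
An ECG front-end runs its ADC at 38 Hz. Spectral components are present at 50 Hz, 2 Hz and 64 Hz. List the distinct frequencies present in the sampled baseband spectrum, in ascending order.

2 Hz, 12 Hz

fs/2 = 19 Hz.
50 Hz mod fs = 12 Hz.
12 Hz ≤ fs/2 = 19 Hz, appears at 12 Hz.
2 Hz ≤ fs/2 = 19 Hz, passes unchanged.
64 Hz mod fs = 26 Hz.
26 Hz > fs/2 = 19 Hz, folds to fs − 26 Hz = 12 Hz.
Distinct values: {2 Hz, 12 Hz}.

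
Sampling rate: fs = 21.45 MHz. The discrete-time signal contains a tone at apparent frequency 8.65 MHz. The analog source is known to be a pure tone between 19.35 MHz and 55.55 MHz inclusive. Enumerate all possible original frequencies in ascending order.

30.1 MHz, 34.25 MHz, 51.55 MHz

Frequencies that alias to 8.65 MHz are k·fs ± 8.65 MHz for integer k ≥ 0.
k=0: 8.65 MHz.
k=1: 12.8 MHz, 30.1 MHz.
k=2: 34.25 MHz, 51.55 MHz.
k=3: 55.7 MHz, 73 MHz.
Within [19.35 MHz, 55.55 MHz]: 30.1 MHz, 34.25 MHz, 51.55 MHz.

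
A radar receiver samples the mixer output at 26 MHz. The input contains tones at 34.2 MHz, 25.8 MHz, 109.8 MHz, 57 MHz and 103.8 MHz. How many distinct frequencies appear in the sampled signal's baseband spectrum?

fs/2 = 13 MHz.
34.2 MHz mod fs = 8.2 MHz.
8.2 MHz ≤ fs/2 = 13 MHz, appears at 8.2 MHz.
25.8 MHz > fs/2 = 13 MHz, folds to fs − 25.8 MHz = 0.2 MHz.
109.8 MHz mod fs = 5.8 MHz.
5.8 MHz ≤ fs/2 = 13 MHz, appears at 5.8 MHz.
57 MHz mod fs = 5 MHz.
5 MHz ≤ fs/2 = 13 MHz, appears at 5 MHz.
103.8 MHz mod fs = 25.8 MHz.
25.8 MHz > fs/2 = 13 MHz, folds to fs − 25.8 MHz = 0.2 MHz.
Distinct values: {0.2 MHz, 5 MHz, 5.8 MHz, 8.2 MHz} → 4.

4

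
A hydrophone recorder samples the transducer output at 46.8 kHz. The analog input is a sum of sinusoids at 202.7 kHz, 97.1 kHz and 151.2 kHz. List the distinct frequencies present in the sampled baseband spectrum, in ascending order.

3.5 kHz, 10.8 kHz, 15.5 kHz

fs/2 = 23.4 kHz.
202.7 kHz mod fs = 15.5 kHz.
15.5 kHz ≤ fs/2 = 23.4 kHz, appears at 15.5 kHz.
97.1 kHz mod fs = 3.5 kHz.
3.5 kHz ≤ fs/2 = 23.4 kHz, appears at 3.5 kHz.
151.2 kHz mod fs = 10.8 kHz.
10.8 kHz ≤ fs/2 = 23.4 kHz, appears at 10.8 kHz.
Distinct values: {3.5 kHz, 10.8 kHz, 15.5 kHz}.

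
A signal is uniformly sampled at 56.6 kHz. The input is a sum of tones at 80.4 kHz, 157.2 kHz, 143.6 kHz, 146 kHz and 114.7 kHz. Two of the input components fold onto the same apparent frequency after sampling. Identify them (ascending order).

80.4 kHz, 146 kHz

fs/2 = 28.3 kHz.
80.4 kHz mod fs = 23.8 kHz.
23.8 kHz ≤ fs/2 = 28.3 kHz, appears at 23.8 kHz.
157.2 kHz mod fs = 44 kHz.
44 kHz > fs/2 = 28.3 kHz, folds to fs − 44 kHz = 12.6 kHz.
143.6 kHz mod fs = 30.4 kHz.
30.4 kHz > fs/2 = 28.3 kHz, folds to fs − 30.4 kHz = 26.2 kHz.
146 kHz mod fs = 32.8 kHz.
32.8 kHz > fs/2 = 28.3 kHz, folds to fs − 32.8 kHz = 23.8 kHz.
114.7 kHz mod fs = 1.5 kHz.
1.5 kHz ≤ fs/2 = 28.3 kHz, appears at 1.5 kHz.
80.4 kHz and 146 kHz both map to 23.8 kHz.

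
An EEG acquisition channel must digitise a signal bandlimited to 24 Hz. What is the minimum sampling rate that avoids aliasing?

Nyquist rate = 2 × 24 Hz = 48 Hz.

48 Hz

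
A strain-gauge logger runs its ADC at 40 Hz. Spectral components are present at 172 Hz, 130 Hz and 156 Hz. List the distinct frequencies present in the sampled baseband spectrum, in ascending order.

fs/2 = 20 Hz.
172 Hz mod fs = 12 Hz.
12 Hz ≤ fs/2 = 20 Hz, appears at 12 Hz.
130 Hz mod fs = 10 Hz.
10 Hz ≤ fs/2 = 20 Hz, appears at 10 Hz.
156 Hz mod fs = 36 Hz.
36 Hz > fs/2 = 20 Hz, folds to fs − 36 Hz = 4 Hz.
Distinct values: {4 Hz, 10 Hz, 12 Hz}.

4 Hz, 10 Hz, 12 Hz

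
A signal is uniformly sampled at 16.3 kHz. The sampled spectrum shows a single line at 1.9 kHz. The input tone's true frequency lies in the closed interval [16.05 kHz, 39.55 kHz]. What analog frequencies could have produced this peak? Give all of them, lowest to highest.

18.2 kHz, 30.7 kHz, 34.5 kHz

Frequencies that alias to 1.9 kHz are k·fs ± 1.9 kHz for integer k ≥ 0.
k=0: 1.9 kHz.
k=1: 14.4 kHz, 18.2 kHz.
k=2: 30.7 kHz, 34.5 kHz.
k=3: 47 kHz, 50.8 kHz.
Within [16.05 kHz, 39.55 kHz]: 18.2 kHz, 30.7 kHz, 34.5 kHz.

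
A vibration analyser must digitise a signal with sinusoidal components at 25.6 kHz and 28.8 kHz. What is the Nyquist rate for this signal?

Highest-frequency component: 28.8 kHz.
Nyquist rate = 2 × 28.8 kHz = 57.6 kHz.

57.6 kHz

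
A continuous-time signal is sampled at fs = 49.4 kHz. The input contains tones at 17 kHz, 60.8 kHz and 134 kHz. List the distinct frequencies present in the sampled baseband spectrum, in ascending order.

11.4 kHz, 14.2 kHz, 17 kHz

fs/2 = 24.7 kHz.
17 kHz ≤ fs/2 = 24.7 kHz, passes unchanged.
60.8 kHz mod fs = 11.4 kHz.
11.4 kHz ≤ fs/2 = 24.7 kHz, appears at 11.4 kHz.
134 kHz mod fs = 35.2 kHz.
35.2 kHz > fs/2 = 24.7 kHz, folds to fs − 35.2 kHz = 14.2 kHz.
Distinct values: {11.4 kHz, 14.2 kHz, 17 kHz}.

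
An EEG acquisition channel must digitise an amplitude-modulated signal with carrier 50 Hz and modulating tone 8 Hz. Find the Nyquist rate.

116 Hz

AM sidebands sit at fc ± fm = 42 Hz and 58 Hz.
Highest-frequency component: 58 Hz.
Nyquist rate = 2 × 58 Hz = 116 Hz.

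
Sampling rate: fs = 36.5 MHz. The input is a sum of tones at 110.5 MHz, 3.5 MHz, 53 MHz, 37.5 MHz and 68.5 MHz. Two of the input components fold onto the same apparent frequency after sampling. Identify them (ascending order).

37.5 MHz, 110.5 MHz

fs/2 = 18.25 MHz.
110.5 MHz mod fs = 1 MHz.
1 MHz ≤ fs/2 = 18.25 MHz, appears at 1 MHz.
3.5 MHz ≤ fs/2 = 18.25 MHz, passes unchanged.
53 MHz mod fs = 16.5 MHz.
16.5 MHz ≤ fs/2 = 18.25 MHz, appears at 16.5 MHz.
37.5 MHz mod fs = 1 MHz.
1 MHz ≤ fs/2 = 18.25 MHz, appears at 1 MHz.
68.5 MHz mod fs = 32 MHz.
32 MHz > fs/2 = 18.25 MHz, folds to fs − 32 MHz = 4.5 MHz.
37.5 MHz and 110.5 MHz both map to 1 MHz.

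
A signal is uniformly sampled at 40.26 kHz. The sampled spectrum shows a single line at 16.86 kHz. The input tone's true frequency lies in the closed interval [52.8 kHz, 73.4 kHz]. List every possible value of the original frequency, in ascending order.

57.12 kHz, 63.66 kHz

Frequencies that alias to 16.86 kHz are k·fs ± 16.86 kHz for integer k ≥ 0.
k=0: 16.86 kHz.
k=1: 23.4 kHz, 57.12 kHz.
k=2: 63.66 kHz, 97.38 kHz.
k=3: 103.92 kHz, 137.64 kHz.
Within [52.8 kHz, 73.4 kHz]: 57.12 kHz, 63.66 kHz.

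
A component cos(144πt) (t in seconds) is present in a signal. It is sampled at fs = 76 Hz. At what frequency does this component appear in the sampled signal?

ω = 144π rad/s → f = ω/(2π) = 72 Hz.
72 Hz > fs/2 = 38 Hz, folds to fs − 72 Hz = 4 Hz.

4 Hz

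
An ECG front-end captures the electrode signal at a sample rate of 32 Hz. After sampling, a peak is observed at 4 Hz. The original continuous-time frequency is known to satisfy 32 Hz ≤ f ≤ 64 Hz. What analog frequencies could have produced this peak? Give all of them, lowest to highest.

Frequencies that alias to 4 Hz are k·fs ± 4 Hz for integer k ≥ 0.
k=0: 4 Hz.
k=1: 28 Hz, 36 Hz.
k=2: 60 Hz, 68 Hz.
k=3: 92 Hz, 100 Hz.
Within [32 Hz, 64 Hz]: 36 Hz, 60 Hz.

36 Hz, 60 Hz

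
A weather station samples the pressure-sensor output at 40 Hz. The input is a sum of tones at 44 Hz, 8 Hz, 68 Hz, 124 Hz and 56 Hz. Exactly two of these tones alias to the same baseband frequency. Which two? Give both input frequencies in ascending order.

44 Hz, 124 Hz

fs/2 = 20 Hz.
44 Hz mod fs = 4 Hz.
4 Hz ≤ fs/2 = 20 Hz, appears at 4 Hz.
8 Hz ≤ fs/2 = 20 Hz, passes unchanged.
68 Hz mod fs = 28 Hz.
28 Hz > fs/2 = 20 Hz, folds to fs − 28 Hz = 12 Hz.
124 Hz mod fs = 4 Hz.
4 Hz ≤ fs/2 = 20 Hz, appears at 4 Hz.
56 Hz mod fs = 16 Hz.
16 Hz ≤ fs/2 = 20 Hz, appears at 16 Hz.
44 Hz and 124 Hz both map to 4 Hz.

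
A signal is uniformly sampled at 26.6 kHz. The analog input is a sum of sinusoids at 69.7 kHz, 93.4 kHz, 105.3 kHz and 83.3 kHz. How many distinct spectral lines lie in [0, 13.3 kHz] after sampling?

4

fs/2 = 13.3 kHz.
69.7 kHz mod fs = 16.5 kHz.
16.5 kHz > fs/2 = 13.3 kHz, folds to fs − 16.5 kHz = 10.1 kHz.
93.4 kHz mod fs = 13.6 kHz.
13.6 kHz > fs/2 = 13.3 kHz, folds to fs − 13.6 kHz = 13 kHz.
105.3 kHz mod fs = 25.5 kHz.
25.5 kHz > fs/2 = 13.3 kHz, folds to fs − 25.5 kHz = 1.1 kHz.
83.3 kHz mod fs = 3.5 kHz.
3.5 kHz ≤ fs/2 = 13.3 kHz, appears at 3.5 kHz.
Distinct values: {1.1 kHz, 3.5 kHz, 10.1 kHz, 13 kHz} → 4.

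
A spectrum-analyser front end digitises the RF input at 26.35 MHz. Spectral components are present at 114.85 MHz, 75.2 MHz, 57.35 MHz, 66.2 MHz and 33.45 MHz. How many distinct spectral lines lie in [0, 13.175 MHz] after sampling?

5

fs/2 = 13.175 MHz.
114.85 MHz mod fs = 9.45 MHz.
9.45 MHz ≤ fs/2 = 13.175 MHz, appears at 9.45 MHz.
75.2 MHz mod fs = 22.5 MHz.
22.5 MHz > fs/2 = 13.175 MHz, folds to fs − 22.5 MHz = 3.85 MHz.
57.35 MHz mod fs = 4.65 MHz.
4.65 MHz ≤ fs/2 = 13.175 MHz, appears at 4.65 MHz.
66.2 MHz mod fs = 13.5 MHz.
13.5 MHz > fs/2 = 13.175 MHz, folds to fs − 13.5 MHz = 12.85 MHz.
33.45 MHz mod fs = 7.1 MHz.
7.1 MHz ≤ fs/2 = 13.175 MHz, appears at 7.1 MHz.
Distinct values: {3.85 MHz, 4.65 MHz, 7.1 MHz, 9.45 MHz, 12.85 MHz} → 5.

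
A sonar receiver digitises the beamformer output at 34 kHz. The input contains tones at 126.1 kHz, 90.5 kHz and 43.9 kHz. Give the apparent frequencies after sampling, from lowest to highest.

9.9 kHz, 11.5 kHz

fs/2 = 17 kHz.
126.1 kHz mod fs = 24.1 kHz.
24.1 kHz > fs/2 = 17 kHz, folds to fs − 24.1 kHz = 9.9 kHz.
90.5 kHz mod fs = 22.5 kHz.
22.5 kHz > fs/2 = 17 kHz, folds to fs − 22.5 kHz = 11.5 kHz.
43.9 kHz mod fs = 9.9 kHz.
9.9 kHz ≤ fs/2 = 17 kHz, appears at 9.9 kHz.
Distinct values: {9.9 kHz, 11.5 kHz}.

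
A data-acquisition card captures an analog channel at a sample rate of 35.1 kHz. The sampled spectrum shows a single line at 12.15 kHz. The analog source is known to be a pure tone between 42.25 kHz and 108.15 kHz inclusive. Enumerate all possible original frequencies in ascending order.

Frequencies that alias to 12.15 kHz are k·fs ± 12.15 kHz for integer k ≥ 0.
k=0: 12.15 kHz.
k=1: 22.95 kHz, 47.25 kHz.
k=2: 58.05 kHz, 82.35 kHz.
k=3: 93.15 kHz, 117.45 kHz.
k=4: 128.25 kHz, 152.55 kHz.
Within [42.25 kHz, 108.15 kHz]: 47.25 kHz, 58.05 kHz, 82.35 kHz, 93.15 kHz.

47.25 kHz, 58.05 kHz, 82.35 kHz, 93.15 kHz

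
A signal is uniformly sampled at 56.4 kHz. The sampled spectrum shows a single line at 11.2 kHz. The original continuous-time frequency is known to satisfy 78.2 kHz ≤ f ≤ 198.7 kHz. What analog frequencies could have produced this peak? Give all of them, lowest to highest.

Frequencies that alias to 11.2 kHz are k·fs ± 11.2 kHz for integer k ≥ 0.
k=0: 11.2 kHz.
k=1: 45.2 kHz, 67.6 kHz.
k=2: 101.6 kHz, 124 kHz.
k=3: 158 kHz, 180.4 kHz.
k=4: 214.4 kHz, 236.8 kHz.
Within [78.2 kHz, 198.7 kHz]: 101.6 kHz, 124 kHz, 158 kHz, 180.4 kHz.

101.6 kHz, 124 kHz, 158 kHz, 180.4 kHz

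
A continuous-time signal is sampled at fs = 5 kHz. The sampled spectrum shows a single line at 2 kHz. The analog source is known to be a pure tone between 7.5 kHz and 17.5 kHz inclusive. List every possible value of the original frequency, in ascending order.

8 kHz, 12 kHz, 13 kHz, 17 kHz

Frequencies that alias to 2 kHz are k·fs ± 2 kHz for integer k ≥ 0.
k=0: 2 kHz.
k=1: 3 kHz, 7 kHz.
k=2: 8 kHz, 12 kHz.
k=3: 13 kHz, 17 kHz.
k=4: 18 kHz, 22 kHz.
Within [7.5 kHz, 17.5 kHz]: 8 kHz, 12 kHz, 13 kHz, 17 kHz.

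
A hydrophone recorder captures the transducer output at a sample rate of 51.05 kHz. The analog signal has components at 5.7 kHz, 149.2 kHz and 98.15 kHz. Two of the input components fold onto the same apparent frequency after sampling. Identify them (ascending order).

fs/2 = 25.525 kHz.
5.7 kHz ≤ fs/2 = 25.525 kHz, passes unchanged.
149.2 kHz mod fs = 47.1 kHz.
47.1 kHz > fs/2 = 25.525 kHz, folds to fs − 47.1 kHz = 3.95 kHz.
98.15 kHz mod fs = 47.1 kHz.
47.1 kHz > fs/2 = 25.525 kHz, folds to fs − 47.1 kHz = 3.95 kHz.
98.15 kHz and 149.2 kHz both map to 3.95 kHz.

98.15 kHz, 149.2 kHz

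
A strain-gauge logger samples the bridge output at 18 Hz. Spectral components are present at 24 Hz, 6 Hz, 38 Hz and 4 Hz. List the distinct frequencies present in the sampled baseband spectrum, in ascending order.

fs/2 = 9 Hz.
24 Hz mod fs = 6 Hz.
6 Hz ≤ fs/2 = 9 Hz, appears at 6 Hz.
6 Hz ≤ fs/2 = 9 Hz, passes unchanged.
38 Hz mod fs = 2 Hz.
2 Hz ≤ fs/2 = 9 Hz, appears at 2 Hz.
4 Hz ≤ fs/2 = 9 Hz, passes unchanged.
Distinct values: {2 Hz, 4 Hz, 6 Hz}.

2 Hz, 4 Hz, 6 Hz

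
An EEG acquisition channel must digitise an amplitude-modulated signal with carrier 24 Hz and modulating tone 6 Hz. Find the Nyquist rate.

AM sidebands sit at fc ± fm = 18 Hz and 30 Hz.
Highest-frequency component: 30 Hz.
Nyquist rate = 2 × 30 Hz = 60 Hz.

60 Hz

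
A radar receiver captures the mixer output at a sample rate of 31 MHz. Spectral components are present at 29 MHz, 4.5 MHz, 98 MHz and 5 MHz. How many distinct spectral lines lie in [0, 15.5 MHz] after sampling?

fs/2 = 15.5 MHz.
29 MHz > fs/2 = 15.5 MHz, folds to fs − 29 MHz = 2 MHz.
4.5 MHz ≤ fs/2 = 15.5 MHz, passes unchanged.
98 MHz mod fs = 5 MHz.
5 MHz ≤ fs/2 = 15.5 MHz, appears at 5 MHz.
5 MHz ≤ fs/2 = 15.5 MHz, passes unchanged.
Distinct values: {2 MHz, 4.5 MHz, 5 MHz} → 3.

3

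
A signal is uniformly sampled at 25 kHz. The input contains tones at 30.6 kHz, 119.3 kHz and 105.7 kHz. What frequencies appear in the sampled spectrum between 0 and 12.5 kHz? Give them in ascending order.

fs/2 = 12.5 kHz.
30.6 kHz mod fs = 5.6 kHz.
5.6 kHz ≤ fs/2 = 12.5 kHz, appears at 5.6 kHz.
119.3 kHz mod fs = 19.3 kHz.
19.3 kHz > fs/2 = 12.5 kHz, folds to fs − 19.3 kHz = 5.7 kHz.
105.7 kHz mod fs = 5.7 kHz.
5.7 kHz ≤ fs/2 = 12.5 kHz, appears at 5.7 kHz.
Distinct values: {5.6 kHz, 5.7 kHz}.

5.6 kHz, 5.7 kHz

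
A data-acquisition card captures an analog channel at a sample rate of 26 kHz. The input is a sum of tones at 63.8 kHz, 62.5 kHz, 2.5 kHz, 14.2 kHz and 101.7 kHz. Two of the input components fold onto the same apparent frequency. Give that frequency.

11.8 kHz

fs/2 = 13 kHz.
63.8 kHz mod fs = 11.8 kHz.
11.8 kHz ≤ fs/2 = 13 kHz, appears at 11.8 kHz.
62.5 kHz mod fs = 10.5 kHz.
10.5 kHz ≤ fs/2 = 13 kHz, appears at 10.5 kHz.
2.5 kHz ≤ fs/2 = 13 kHz, passes unchanged.
14.2 kHz > fs/2 = 13 kHz, folds to fs − 14.2 kHz = 11.8 kHz.
101.7 kHz mod fs = 23.7 kHz.
23.7 kHz > fs/2 = 13 kHz, folds to fs − 23.7 kHz = 2.3 kHz.
14.2 kHz and 63.8 kHz both map to 11.8 kHz.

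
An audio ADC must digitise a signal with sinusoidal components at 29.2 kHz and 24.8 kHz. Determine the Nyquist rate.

Highest-frequency component: 29.2 kHz.
Nyquist rate = 2 × 29.2 kHz = 58.4 kHz.

58.4 kHz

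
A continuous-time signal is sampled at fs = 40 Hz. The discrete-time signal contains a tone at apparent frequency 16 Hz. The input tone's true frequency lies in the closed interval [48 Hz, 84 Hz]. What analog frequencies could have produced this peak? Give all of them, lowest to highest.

Frequencies that alias to 16 Hz are k·fs ± 16 Hz for integer k ≥ 0.
k=0: 16 Hz.
k=1: 24 Hz, 56 Hz.
k=2: 64 Hz, 96 Hz.
k=3: 104 Hz, 136 Hz.
Within [48 Hz, 84 Hz]: 56 Hz, 64 Hz.

56 Hz, 64 Hz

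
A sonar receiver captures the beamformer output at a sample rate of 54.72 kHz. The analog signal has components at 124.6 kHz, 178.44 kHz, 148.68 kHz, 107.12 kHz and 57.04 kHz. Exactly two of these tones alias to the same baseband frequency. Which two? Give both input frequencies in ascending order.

fs/2 = 27.36 kHz.
124.6 kHz mod fs = 15.16 kHz.
15.16 kHz ≤ fs/2 = 27.36 kHz, appears at 15.16 kHz.
178.44 kHz mod fs = 14.28 kHz.
14.28 kHz ≤ fs/2 = 27.36 kHz, appears at 14.28 kHz.
148.68 kHz mod fs = 39.24 kHz.
39.24 kHz > fs/2 = 27.36 kHz, folds to fs − 39.24 kHz = 15.48 kHz.
107.12 kHz mod fs = 52.4 kHz.
52.4 kHz > fs/2 = 27.36 kHz, folds to fs − 52.4 kHz = 2.32 kHz.
57.04 kHz mod fs = 2.32 kHz.
2.32 kHz ≤ fs/2 = 27.36 kHz, appears at 2.32 kHz.
57.04 kHz and 107.12 kHz both map to 2.32 kHz.

57.04 kHz, 107.12 kHz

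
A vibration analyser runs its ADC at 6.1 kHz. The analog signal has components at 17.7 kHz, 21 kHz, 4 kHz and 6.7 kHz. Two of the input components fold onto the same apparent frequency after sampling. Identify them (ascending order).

fs/2 = 3.05 kHz.
17.7 kHz mod fs = 5.5 kHz.
5.5 kHz > fs/2 = 3.05 kHz, folds to fs − 5.5 kHz = 0.6 kHz.
21 kHz mod fs = 2.7 kHz.
2.7 kHz ≤ fs/2 = 3.05 kHz, appears at 2.7 kHz.
4 kHz > fs/2 = 3.05 kHz, folds to fs − 4 kHz = 2.1 kHz.
6.7 kHz mod fs = 0.6 kHz.
0.6 kHz ≤ fs/2 = 3.05 kHz, appears at 0.6 kHz.
6.7 kHz and 17.7 kHz both map to 0.6 kHz.

6.7 kHz, 17.7 kHz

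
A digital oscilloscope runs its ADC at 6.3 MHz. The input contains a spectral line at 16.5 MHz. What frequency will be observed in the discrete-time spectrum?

16.5 MHz mod fs = 3.9 MHz.
3.9 MHz > fs/2 = 3.15 MHz, folds to fs − 3.9 MHz = 2.4 MHz.

2.4 MHz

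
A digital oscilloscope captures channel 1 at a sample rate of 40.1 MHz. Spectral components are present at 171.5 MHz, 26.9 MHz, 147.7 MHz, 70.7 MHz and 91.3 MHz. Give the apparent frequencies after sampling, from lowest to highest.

9.5 MHz, 11.1 MHz, 12.7 MHz, 13.2 MHz

fs/2 = 20.05 MHz.
171.5 MHz mod fs = 11.1 MHz.
11.1 MHz ≤ fs/2 = 20.05 MHz, appears at 11.1 MHz.
26.9 MHz > fs/2 = 20.05 MHz, folds to fs − 26.9 MHz = 13.2 MHz.
147.7 MHz mod fs = 27.4 MHz.
27.4 MHz > fs/2 = 20.05 MHz, folds to fs − 27.4 MHz = 12.7 MHz.
70.7 MHz mod fs = 30.6 MHz.
30.6 MHz > fs/2 = 20.05 MHz, folds to fs − 30.6 MHz = 9.5 MHz.
91.3 MHz mod fs = 11.1 MHz.
11.1 MHz ≤ fs/2 = 20.05 MHz, appears at 11.1 MHz.
Distinct values: {9.5 MHz, 11.1 MHz, 12.7 MHz, 13.2 MHz}.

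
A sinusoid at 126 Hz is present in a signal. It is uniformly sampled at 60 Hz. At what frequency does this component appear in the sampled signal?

126 Hz mod fs = 6 Hz.
6 Hz ≤ fs/2 = 30 Hz, appears at 6 Hz.

6 Hz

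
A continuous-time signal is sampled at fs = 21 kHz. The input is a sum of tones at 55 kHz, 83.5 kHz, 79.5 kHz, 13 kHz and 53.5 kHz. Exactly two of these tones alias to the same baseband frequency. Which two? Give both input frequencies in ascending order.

fs/2 = 10.5 kHz.
55 kHz mod fs = 13 kHz.
13 kHz > fs/2 = 10.5 kHz, folds to fs − 13 kHz = 8 kHz.
83.5 kHz mod fs = 20.5 kHz.
20.5 kHz > fs/2 = 10.5 kHz, folds to fs − 20.5 kHz = 0.5 kHz.
79.5 kHz mod fs = 16.5 kHz.
16.5 kHz > fs/2 = 10.5 kHz, folds to fs − 16.5 kHz = 4.5 kHz.
13 kHz > fs/2 = 10.5 kHz, folds to fs − 13 kHz = 8 kHz.
53.5 kHz mod fs = 11.5 kHz.
11.5 kHz > fs/2 = 10.5 kHz, folds to fs − 11.5 kHz = 9.5 kHz.
13 kHz and 55 kHz both map to 8 kHz.

13 kHz, 55 kHz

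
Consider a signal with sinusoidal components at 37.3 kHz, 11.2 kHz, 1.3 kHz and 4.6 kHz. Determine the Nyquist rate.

Highest-frequency component: 37.3 kHz.
Nyquist rate = 2 × 37.3 kHz = 74.6 kHz.

74.6 kHz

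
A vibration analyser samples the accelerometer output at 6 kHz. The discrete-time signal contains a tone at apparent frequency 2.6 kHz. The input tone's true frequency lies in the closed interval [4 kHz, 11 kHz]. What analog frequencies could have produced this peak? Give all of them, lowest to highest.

8.6 kHz, 9.4 kHz

Frequencies that alias to 2.6 kHz are k·fs ± 2.6 kHz for integer k ≥ 0.
k=0: 2.6 kHz.
k=1: 3.4 kHz, 8.6 kHz.
k=2: 9.4 kHz, 14.6 kHz.
k=3: 15.4 kHz, 20.6 kHz.
Within [4 kHz, 11 kHz]: 8.6 kHz, 9.4 kHz.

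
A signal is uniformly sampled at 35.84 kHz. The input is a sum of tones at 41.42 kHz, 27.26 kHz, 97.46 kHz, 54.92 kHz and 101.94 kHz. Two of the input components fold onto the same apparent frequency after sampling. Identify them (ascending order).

fs/2 = 17.92 kHz.
41.42 kHz mod fs = 5.58 kHz.
5.58 kHz ≤ fs/2 = 17.92 kHz, appears at 5.58 kHz.
27.26 kHz > fs/2 = 17.92 kHz, folds to fs − 27.26 kHz = 8.58 kHz.
97.46 kHz mod fs = 25.78 kHz.
25.78 kHz > fs/2 = 17.92 kHz, folds to fs − 25.78 kHz = 10.06 kHz.
54.92 kHz mod fs = 19.08 kHz.
19.08 kHz > fs/2 = 17.92 kHz, folds to fs − 19.08 kHz = 16.76 kHz.
101.94 kHz mod fs = 30.26 kHz.
30.26 kHz > fs/2 = 17.92 kHz, folds to fs − 30.26 kHz = 5.58 kHz.
41.42 kHz and 101.94 kHz both map to 5.58 kHz.

41.42 kHz, 101.94 kHz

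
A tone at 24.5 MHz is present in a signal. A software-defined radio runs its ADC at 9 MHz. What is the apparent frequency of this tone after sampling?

2.5 MHz

24.5 MHz mod fs = 6.5 MHz.
6.5 MHz > fs/2 = 4.5 MHz, folds to fs − 6.5 MHz = 2.5 MHz.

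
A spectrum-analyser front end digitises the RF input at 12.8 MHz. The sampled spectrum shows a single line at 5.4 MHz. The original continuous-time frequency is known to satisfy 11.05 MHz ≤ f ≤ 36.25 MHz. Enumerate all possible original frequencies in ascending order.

18.2 MHz, 20.2 MHz, 31 MHz, 33 MHz

Frequencies that alias to 5.4 MHz are k·fs ± 5.4 MHz for integer k ≥ 0.
k=0: 5.4 MHz.
k=1: 7.4 MHz, 18.2 MHz.
k=2: 20.2 MHz, 31 MHz.
k=3: 33 MHz, 43.8 MHz.
k=4: 45.8 MHz, 56.6 MHz.
Within [11.05 MHz, 36.25 MHz]: 18.2 MHz, 20.2 MHz, 31 MHz, 33 MHz.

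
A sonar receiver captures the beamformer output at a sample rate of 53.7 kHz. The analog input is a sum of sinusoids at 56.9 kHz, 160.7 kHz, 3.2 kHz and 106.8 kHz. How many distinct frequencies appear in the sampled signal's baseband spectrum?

3

fs/2 = 26.85 kHz.
56.9 kHz mod fs = 3.2 kHz.
3.2 kHz ≤ fs/2 = 26.85 kHz, appears at 3.2 kHz.
160.7 kHz mod fs = 53.3 kHz.
53.3 kHz > fs/2 = 26.85 kHz, folds to fs − 53.3 kHz = 0.4 kHz.
3.2 kHz ≤ fs/2 = 26.85 kHz, passes unchanged.
106.8 kHz mod fs = 53.1 kHz.
53.1 kHz > fs/2 = 26.85 kHz, folds to fs − 53.1 kHz = 0.6 kHz.
Distinct values: {0.4 kHz, 0.6 kHz, 3.2 kHz} → 3.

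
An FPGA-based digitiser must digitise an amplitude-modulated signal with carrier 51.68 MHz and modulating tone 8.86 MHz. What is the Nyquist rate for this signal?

121.08 MHz

AM sidebands sit at fc ± fm = 42.82 MHz and 60.54 MHz.
Highest-frequency component: 60.54 MHz.
Nyquist rate = 2 × 60.54 MHz = 121.08 MHz.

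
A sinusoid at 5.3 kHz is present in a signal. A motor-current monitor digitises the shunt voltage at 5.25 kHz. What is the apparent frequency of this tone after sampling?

0.05 kHz

5.3 kHz mod fs = 0.05 kHz.
0.05 kHz ≤ fs/2 = 2.625 kHz, appears at 0.05 kHz.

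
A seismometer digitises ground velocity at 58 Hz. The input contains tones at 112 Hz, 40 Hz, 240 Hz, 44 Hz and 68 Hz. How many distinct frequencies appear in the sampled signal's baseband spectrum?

fs/2 = 29 Hz.
112 Hz mod fs = 54 Hz.
54 Hz > fs/2 = 29 Hz, folds to fs − 54 Hz = 4 Hz.
40 Hz > fs/2 = 29 Hz, folds to fs − 40 Hz = 18 Hz.
240 Hz mod fs = 8 Hz.
8 Hz ≤ fs/2 = 29 Hz, appears at 8 Hz.
44 Hz > fs/2 = 29 Hz, folds to fs − 44 Hz = 14 Hz.
68 Hz mod fs = 10 Hz.
10 Hz ≤ fs/2 = 29 Hz, appears at 10 Hz.
Distinct values: {4 Hz, 8 Hz, 10 Hz, 14 Hz, 18 Hz} → 5.

5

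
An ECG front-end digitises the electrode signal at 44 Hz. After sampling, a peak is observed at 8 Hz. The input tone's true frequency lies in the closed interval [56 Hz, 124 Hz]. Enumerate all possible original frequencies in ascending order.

80 Hz, 96 Hz, 124 Hz

Frequencies that alias to 8 Hz are k·fs ± 8 Hz for integer k ≥ 0.
k=0: 8 Hz.
k=1: 36 Hz, 52 Hz.
k=2: 80 Hz, 96 Hz.
k=3: 124 Hz, 140 Hz.
k=4: 168 Hz, 184 Hz.
Within [56 Hz, 124 Hz]: 80 Hz, 96 Hz, 124 Hz.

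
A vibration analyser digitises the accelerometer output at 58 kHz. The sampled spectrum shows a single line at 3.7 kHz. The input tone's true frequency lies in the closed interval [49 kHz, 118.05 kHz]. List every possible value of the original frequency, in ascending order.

54.3 kHz, 61.7 kHz, 112.3 kHz

Frequencies that alias to 3.7 kHz are k·fs ± 3.7 kHz for integer k ≥ 0.
k=0: 3.7 kHz.
k=1: 54.3 kHz, 61.7 kHz.
k=2: 112.3 kHz, 119.7 kHz.
k=3: 170.3 kHz, 177.7 kHz.
Within [49 kHz, 118.05 kHz]: 54.3 kHz, 61.7 kHz, 112.3 kHz.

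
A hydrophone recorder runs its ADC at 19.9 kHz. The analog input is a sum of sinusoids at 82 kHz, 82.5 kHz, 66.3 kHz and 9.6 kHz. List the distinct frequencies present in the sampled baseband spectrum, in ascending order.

fs/2 = 9.95 kHz.
82 kHz mod fs = 2.4 kHz.
2.4 kHz ≤ fs/2 = 9.95 kHz, appears at 2.4 kHz.
82.5 kHz mod fs = 2.9 kHz.
2.9 kHz ≤ fs/2 = 9.95 kHz, appears at 2.9 kHz.
66.3 kHz mod fs = 6.6 kHz.
6.6 kHz ≤ fs/2 = 9.95 kHz, appears at 6.6 kHz.
9.6 kHz ≤ fs/2 = 9.95 kHz, passes unchanged.
Distinct values: {2.4 kHz, 2.9 kHz, 6.6 kHz, 9.6 kHz}.

2.4 kHz, 2.9 kHz, 6.6 kHz, 9.6 kHz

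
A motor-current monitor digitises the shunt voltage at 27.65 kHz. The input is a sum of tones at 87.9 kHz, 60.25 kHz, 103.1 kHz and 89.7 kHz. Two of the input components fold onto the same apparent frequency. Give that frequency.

fs/2 = 13.825 kHz.
87.9 kHz mod fs = 4.95 kHz.
4.95 kHz ≤ fs/2 = 13.825 kHz, appears at 4.95 kHz.
60.25 kHz mod fs = 4.95 kHz.
4.95 kHz ≤ fs/2 = 13.825 kHz, appears at 4.95 kHz.
103.1 kHz mod fs = 20.15 kHz.
20.15 kHz > fs/2 = 13.825 kHz, folds to fs − 20.15 kHz = 7.5 kHz.
89.7 kHz mod fs = 6.75 kHz.
6.75 kHz ≤ fs/2 = 13.825 kHz, appears at 6.75 kHz.
60.25 kHz and 87.9 kHz both map to 4.95 kHz.

4.95 kHz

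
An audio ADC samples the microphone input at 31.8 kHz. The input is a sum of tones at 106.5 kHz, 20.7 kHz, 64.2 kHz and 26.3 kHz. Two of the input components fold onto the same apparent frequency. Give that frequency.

11.1 kHz

fs/2 = 15.9 kHz.
106.5 kHz mod fs = 11.1 kHz.
11.1 kHz ≤ fs/2 = 15.9 kHz, appears at 11.1 kHz.
20.7 kHz > fs/2 = 15.9 kHz, folds to fs − 20.7 kHz = 11.1 kHz.
64.2 kHz mod fs = 0.6 kHz.
0.6 kHz ≤ fs/2 = 15.9 kHz, appears at 0.6 kHz.
26.3 kHz > fs/2 = 15.9 kHz, folds to fs − 26.3 kHz = 5.5 kHz.
20.7 kHz and 106.5 kHz both map to 11.1 kHz.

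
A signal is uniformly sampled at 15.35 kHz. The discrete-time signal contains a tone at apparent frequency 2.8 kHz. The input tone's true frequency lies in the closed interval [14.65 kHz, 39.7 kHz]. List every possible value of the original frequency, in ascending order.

18.15 kHz, 27.9 kHz, 33.5 kHz

Frequencies that alias to 2.8 kHz are k·fs ± 2.8 kHz for integer k ≥ 0.
k=0: 2.8 kHz.
k=1: 12.55 kHz, 18.15 kHz.
k=2: 27.9 kHz, 33.5 kHz.
k=3: 43.25 kHz, 48.85 kHz.
Within [14.65 kHz, 39.7 kHz]: 18.15 kHz, 27.9 kHz, 33.5 kHz.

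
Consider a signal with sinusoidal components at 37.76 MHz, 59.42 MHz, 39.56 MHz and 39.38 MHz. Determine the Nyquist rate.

Highest-frequency component: 59.42 MHz.
Nyquist rate = 2 × 59.42 MHz = 118.84 MHz.

118.84 MHz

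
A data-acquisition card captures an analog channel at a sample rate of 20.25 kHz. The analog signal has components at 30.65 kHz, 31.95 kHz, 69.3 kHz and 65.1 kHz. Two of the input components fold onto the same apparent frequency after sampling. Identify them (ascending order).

31.95 kHz, 69.3 kHz

fs/2 = 10.125 kHz.
30.65 kHz mod fs = 10.4 kHz.
10.4 kHz > fs/2 = 10.125 kHz, folds to fs − 10.4 kHz = 9.85 kHz.
31.95 kHz mod fs = 11.7 kHz.
11.7 kHz > fs/2 = 10.125 kHz, folds to fs − 11.7 kHz = 8.55 kHz.
69.3 kHz mod fs = 8.55 kHz.
8.55 kHz ≤ fs/2 = 10.125 kHz, appears at 8.55 kHz.
65.1 kHz mod fs = 4.35 kHz.
4.35 kHz ≤ fs/2 = 10.125 kHz, appears at 4.35 kHz.
31.95 kHz and 69.3 kHz both map to 8.55 kHz.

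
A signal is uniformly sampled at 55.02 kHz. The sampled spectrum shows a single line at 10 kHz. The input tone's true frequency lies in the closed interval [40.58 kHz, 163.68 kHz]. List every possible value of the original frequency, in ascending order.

45.02 kHz, 65.02 kHz, 100.04 kHz, 120.04 kHz, 155.06 kHz

Frequencies that alias to 10 kHz are k·fs ± 10 kHz for integer k ≥ 0.
k=0: 10 kHz.
k=1: 45.02 kHz, 65.02 kHz.
k=2: 100.04 kHz, 120.04 kHz.
k=3: 155.06 kHz, 175.06 kHz.
k=4: 210.08 kHz, 230.08 kHz.
Within [40.58 kHz, 163.68 kHz]: 45.02 kHz, 65.02 kHz, 100.04 kHz, 120.04 kHz, 155.06 kHz.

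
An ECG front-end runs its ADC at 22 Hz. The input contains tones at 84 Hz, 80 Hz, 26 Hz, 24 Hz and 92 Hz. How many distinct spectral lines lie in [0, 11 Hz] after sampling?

3

fs/2 = 11 Hz.
84 Hz mod fs = 18 Hz.
18 Hz > fs/2 = 11 Hz, folds to fs − 18 Hz = 4 Hz.
80 Hz mod fs = 14 Hz.
14 Hz > fs/2 = 11 Hz, folds to fs − 14 Hz = 8 Hz.
26 Hz mod fs = 4 Hz.
4 Hz ≤ fs/2 = 11 Hz, appears at 4 Hz.
24 Hz mod fs = 2 Hz.
2 Hz ≤ fs/2 = 11 Hz, appears at 2 Hz.
92 Hz mod fs = 4 Hz.
4 Hz ≤ fs/2 = 11 Hz, appears at 4 Hz.
Distinct values: {2 Hz, 4 Hz, 8 Hz} → 3.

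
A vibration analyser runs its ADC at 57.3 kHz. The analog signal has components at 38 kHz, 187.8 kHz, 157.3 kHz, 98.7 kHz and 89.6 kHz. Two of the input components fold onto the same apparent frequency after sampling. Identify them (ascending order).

fs/2 = 28.65 kHz.
38 kHz > fs/2 = 28.65 kHz, folds to fs − 38 kHz = 19.3 kHz.
187.8 kHz mod fs = 15.9 kHz.
15.9 kHz ≤ fs/2 = 28.65 kHz, appears at 15.9 kHz.
157.3 kHz mod fs = 42.7 kHz.
42.7 kHz > fs/2 = 28.65 kHz, folds to fs − 42.7 kHz = 14.6 kHz.
98.7 kHz mod fs = 41.4 kHz.
41.4 kHz > fs/2 = 28.65 kHz, folds to fs − 41.4 kHz = 15.9 kHz.
89.6 kHz mod fs = 32.3 kHz.
32.3 kHz > fs/2 = 28.65 kHz, folds to fs − 32.3 kHz = 25 kHz.
98.7 kHz and 187.8 kHz both map to 15.9 kHz.

98.7 kHz, 187.8 kHz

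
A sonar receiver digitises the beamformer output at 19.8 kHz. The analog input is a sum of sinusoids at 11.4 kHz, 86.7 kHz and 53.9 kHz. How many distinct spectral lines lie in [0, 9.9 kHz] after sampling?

fs/2 = 9.9 kHz.
11.4 kHz > fs/2 = 9.9 kHz, folds to fs − 11.4 kHz = 8.4 kHz.
86.7 kHz mod fs = 7.5 kHz.
7.5 kHz ≤ fs/2 = 9.9 kHz, appears at 7.5 kHz.
53.9 kHz mod fs = 14.3 kHz.
14.3 kHz > fs/2 = 9.9 kHz, folds to fs − 14.3 kHz = 5.5 kHz.
Distinct values: {5.5 kHz, 7.5 kHz, 8.4 kHz} → 3.

3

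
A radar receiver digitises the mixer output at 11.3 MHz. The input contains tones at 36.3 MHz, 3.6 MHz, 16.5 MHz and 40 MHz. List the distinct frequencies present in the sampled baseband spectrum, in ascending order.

fs/2 = 5.65 MHz.
36.3 MHz mod fs = 2.4 MHz.
2.4 MHz ≤ fs/2 = 5.65 MHz, appears at 2.4 MHz.
3.6 MHz ≤ fs/2 = 5.65 MHz, passes unchanged.
16.5 MHz mod fs = 5.2 MHz.
5.2 MHz ≤ fs/2 = 5.65 MHz, appears at 5.2 MHz.
40 MHz mod fs = 6.1 MHz.
6.1 MHz > fs/2 = 5.65 MHz, folds to fs − 6.1 MHz = 5.2 MHz.
Distinct values: {2.4 MHz, 3.6 MHz, 5.2 MHz}.

2.4 MHz, 3.6 MHz, 5.2 MHz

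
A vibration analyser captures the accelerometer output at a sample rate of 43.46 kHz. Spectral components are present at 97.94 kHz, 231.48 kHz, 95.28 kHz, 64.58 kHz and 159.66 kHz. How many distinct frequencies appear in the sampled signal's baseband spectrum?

fs/2 = 21.73 kHz.
97.94 kHz mod fs = 11.02 kHz.
11.02 kHz ≤ fs/2 = 21.73 kHz, appears at 11.02 kHz.
231.48 kHz mod fs = 14.18 kHz.
14.18 kHz ≤ fs/2 = 21.73 kHz, appears at 14.18 kHz.
95.28 kHz mod fs = 8.36 kHz.
8.36 kHz ≤ fs/2 = 21.73 kHz, appears at 8.36 kHz.
64.58 kHz mod fs = 21.12 kHz.
21.12 kHz ≤ fs/2 = 21.73 kHz, appears at 21.12 kHz.
159.66 kHz mod fs = 29.28 kHz.
29.28 kHz > fs/2 = 21.73 kHz, folds to fs − 29.28 kHz = 14.18 kHz.
Distinct values: {8.36 kHz, 11.02 kHz, 14.18 kHz, 21.12 kHz} → 4.

4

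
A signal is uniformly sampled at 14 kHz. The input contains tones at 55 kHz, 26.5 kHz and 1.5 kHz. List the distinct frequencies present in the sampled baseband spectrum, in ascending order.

1 kHz, 1.5 kHz

fs/2 = 7 kHz.
55 kHz mod fs = 13 kHz.
13 kHz > fs/2 = 7 kHz, folds to fs − 13 kHz = 1 kHz.
26.5 kHz mod fs = 12.5 kHz.
12.5 kHz > fs/2 = 7 kHz, folds to fs − 12.5 kHz = 1.5 kHz.
1.5 kHz ≤ fs/2 = 7 kHz, passes unchanged.
Distinct values: {1 kHz, 1.5 kHz}.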